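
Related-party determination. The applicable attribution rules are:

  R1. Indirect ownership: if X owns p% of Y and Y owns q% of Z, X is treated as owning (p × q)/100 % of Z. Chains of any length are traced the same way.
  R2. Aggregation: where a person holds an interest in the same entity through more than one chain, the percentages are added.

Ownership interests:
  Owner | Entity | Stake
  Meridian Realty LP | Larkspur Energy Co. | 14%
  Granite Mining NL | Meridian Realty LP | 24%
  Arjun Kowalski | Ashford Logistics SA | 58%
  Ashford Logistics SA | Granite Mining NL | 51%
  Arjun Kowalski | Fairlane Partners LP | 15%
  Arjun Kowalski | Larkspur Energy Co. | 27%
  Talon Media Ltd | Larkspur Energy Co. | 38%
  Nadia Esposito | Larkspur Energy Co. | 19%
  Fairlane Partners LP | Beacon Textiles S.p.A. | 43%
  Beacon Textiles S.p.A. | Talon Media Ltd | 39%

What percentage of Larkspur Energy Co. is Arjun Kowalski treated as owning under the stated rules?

Chain via Ashford Logistics SA → Granite Mining NL → Meridian Realty LP (R1): 58% × 51% × 24% × 14% = 0.993888% of Larkspur Energy Co.
Chain via Fairlane Partners LP → Beacon Textiles S.p.A. → Talon Media Ltd (R1): 15% × 43% × 39% × 38% = 0.95589% of Larkspur Energy Co.
Direct interest in Larkspur Energy Co: 27%.
Aggregating (R2): 0.993888% + 0.95589% + 27% = 28.949778%.

28.949778%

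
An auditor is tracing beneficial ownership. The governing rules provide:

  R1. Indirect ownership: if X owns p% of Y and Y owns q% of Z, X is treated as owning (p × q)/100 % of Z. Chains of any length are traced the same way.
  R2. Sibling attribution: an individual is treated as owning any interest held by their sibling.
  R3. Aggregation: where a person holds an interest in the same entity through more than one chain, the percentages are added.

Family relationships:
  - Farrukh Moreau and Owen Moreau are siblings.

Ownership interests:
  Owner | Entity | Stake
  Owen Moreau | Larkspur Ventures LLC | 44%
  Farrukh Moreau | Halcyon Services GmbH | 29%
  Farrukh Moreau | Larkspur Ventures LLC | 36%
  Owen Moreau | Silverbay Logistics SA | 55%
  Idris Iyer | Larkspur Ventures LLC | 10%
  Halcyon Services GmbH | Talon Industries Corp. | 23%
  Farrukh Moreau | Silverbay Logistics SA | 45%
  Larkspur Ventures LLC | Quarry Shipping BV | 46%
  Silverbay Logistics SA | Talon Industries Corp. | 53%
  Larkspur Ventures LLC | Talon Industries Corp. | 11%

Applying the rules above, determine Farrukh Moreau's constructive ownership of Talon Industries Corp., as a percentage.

By sibling attribution (R2), Farrukh Moreau is treated as also owning Owen Moreau's interest in Larkspur Ventures LLC, giving 36% + 44% = 80%.
By sibling attribution (R2), Farrukh Moreau is treated as also owning Owen Moreau's interest in Silverbay Logistics SA, giving 45% + 55% = 100%.
Chain via Halcyon Services GmbH (R1): 29% × 23% = 6.67% of Talon Industries Corp.
Chain via Larkspur Ventures LLC (R1): 80% × 11% = 8.8% of Talon Industries Corp.
Chain via Silverbay Logistics SA (R1): 100% × 53% = 53% of Talon Industries Corp.
Aggregating (R3): 6.67% + 8.8% + 53% = 68.47%.

68.47%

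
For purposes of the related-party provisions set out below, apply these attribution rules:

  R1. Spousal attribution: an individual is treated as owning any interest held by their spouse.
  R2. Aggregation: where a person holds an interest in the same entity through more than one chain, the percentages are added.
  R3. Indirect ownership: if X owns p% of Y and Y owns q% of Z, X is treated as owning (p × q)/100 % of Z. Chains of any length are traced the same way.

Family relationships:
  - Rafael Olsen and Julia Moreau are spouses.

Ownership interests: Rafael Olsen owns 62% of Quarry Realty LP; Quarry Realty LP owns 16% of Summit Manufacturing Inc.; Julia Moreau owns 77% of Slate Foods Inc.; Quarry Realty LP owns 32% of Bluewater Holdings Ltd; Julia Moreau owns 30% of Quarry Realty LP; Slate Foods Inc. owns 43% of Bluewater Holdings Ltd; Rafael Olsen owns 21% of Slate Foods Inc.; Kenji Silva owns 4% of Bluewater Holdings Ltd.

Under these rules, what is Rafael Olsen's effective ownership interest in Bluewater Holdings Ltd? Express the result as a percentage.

71.58%

By spousal attribution (R1), Rafael Olsen is treated as also owning Julia Moreau's interest in Quarry Realty LP, giving 62% + 30% = 92%.
By spousal attribution (R1), Rafael Olsen is treated as also owning Julia Moreau's interest in Slate Foods Inc, giving 21% + 77% = 98%.
Chain via Quarry Realty LP (R3): 92% × 32% = 29.44% of Bluewater Holdings Ltd.
Chain via Slate Foods Inc. (R3): 98% × 43% = 42.14% of Bluewater Holdings Ltd.
Aggregating (R2): 29.44% + 42.14% = 71.58%.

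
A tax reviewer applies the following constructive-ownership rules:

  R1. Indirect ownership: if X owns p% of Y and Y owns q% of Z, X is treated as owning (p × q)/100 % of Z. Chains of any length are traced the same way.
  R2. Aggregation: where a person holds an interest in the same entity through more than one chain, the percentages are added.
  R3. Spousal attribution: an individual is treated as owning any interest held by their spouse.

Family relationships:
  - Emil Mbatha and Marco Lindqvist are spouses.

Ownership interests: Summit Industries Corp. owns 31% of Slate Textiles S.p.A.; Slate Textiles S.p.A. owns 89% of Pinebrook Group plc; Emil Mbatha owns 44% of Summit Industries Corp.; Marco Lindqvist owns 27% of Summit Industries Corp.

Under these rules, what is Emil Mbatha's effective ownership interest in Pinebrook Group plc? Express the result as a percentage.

By spousal attribution (R3), Emil Mbatha is treated as also owning Marco Lindqvist's interest in Summit Industries Corp, giving 44% + 27% = 71%.
Chain via Summit Industries Corp. → Slate Textiles S.p.A. (R1): 71% × 31% × 89% = 19.5889% of Pinebrook Group plc.

19.5889%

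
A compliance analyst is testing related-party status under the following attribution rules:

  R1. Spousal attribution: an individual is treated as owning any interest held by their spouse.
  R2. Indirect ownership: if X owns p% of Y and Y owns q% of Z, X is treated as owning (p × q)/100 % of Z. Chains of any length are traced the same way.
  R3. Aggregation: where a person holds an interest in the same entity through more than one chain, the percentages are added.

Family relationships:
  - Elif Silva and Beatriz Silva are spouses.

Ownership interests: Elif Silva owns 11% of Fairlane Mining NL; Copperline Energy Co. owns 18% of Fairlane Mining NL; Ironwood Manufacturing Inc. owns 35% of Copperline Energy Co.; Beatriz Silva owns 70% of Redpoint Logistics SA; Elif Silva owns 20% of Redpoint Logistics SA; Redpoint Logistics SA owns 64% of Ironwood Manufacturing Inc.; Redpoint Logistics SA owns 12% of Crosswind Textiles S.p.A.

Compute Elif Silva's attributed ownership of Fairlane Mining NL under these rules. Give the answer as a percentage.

14.6288%

By spousal attribution (R1), Elif Silva is treated as also owning Beatriz Silva's interest in Redpoint Logistics SA, giving 20% + 70% = 90%.
Chain via Redpoint Logistics SA → Ironwood Manufacturing Inc. → Copperline Energy Co. (R2): 90% × 64% × 35% × 18% = 3.6288% of Fairlane Mining NL.
Direct interest in Fairlane Mining NL: 11%.
Aggregating (R3): 3.6288% + 11% = 14.6288%.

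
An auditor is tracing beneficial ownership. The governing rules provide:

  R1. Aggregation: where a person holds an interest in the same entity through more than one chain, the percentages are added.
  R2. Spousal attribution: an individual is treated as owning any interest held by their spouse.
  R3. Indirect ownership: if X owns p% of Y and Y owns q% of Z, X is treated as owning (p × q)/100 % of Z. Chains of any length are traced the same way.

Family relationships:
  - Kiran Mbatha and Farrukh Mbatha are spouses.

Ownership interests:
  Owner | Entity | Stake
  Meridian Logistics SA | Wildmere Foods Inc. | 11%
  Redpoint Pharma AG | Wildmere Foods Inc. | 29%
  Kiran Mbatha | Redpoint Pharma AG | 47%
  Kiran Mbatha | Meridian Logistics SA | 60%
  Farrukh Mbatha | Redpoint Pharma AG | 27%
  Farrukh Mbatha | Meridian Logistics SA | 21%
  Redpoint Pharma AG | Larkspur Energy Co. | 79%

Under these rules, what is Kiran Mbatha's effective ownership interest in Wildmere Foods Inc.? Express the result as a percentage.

30.37%

By spousal attribution (R2), Kiran Mbatha is treated as also owning Farrukh Mbatha's interest in Redpoint Pharma AG, giving 47% + 27% = 74%.
By spousal attribution (R2), Kiran Mbatha is treated as also owning Farrukh Mbatha's interest in Meridian Logistics SA, giving 60% + 21% = 81%.
Chain via Redpoint Pharma AG (R3): 74% × 29% = 21.46% of Wildmere Foods Inc.
Chain via Meridian Logistics SA (R3): 81% × 11% = 8.91% of Wildmere Foods Inc.
Aggregating (R1): 21.46% + 8.91% = 30.37%.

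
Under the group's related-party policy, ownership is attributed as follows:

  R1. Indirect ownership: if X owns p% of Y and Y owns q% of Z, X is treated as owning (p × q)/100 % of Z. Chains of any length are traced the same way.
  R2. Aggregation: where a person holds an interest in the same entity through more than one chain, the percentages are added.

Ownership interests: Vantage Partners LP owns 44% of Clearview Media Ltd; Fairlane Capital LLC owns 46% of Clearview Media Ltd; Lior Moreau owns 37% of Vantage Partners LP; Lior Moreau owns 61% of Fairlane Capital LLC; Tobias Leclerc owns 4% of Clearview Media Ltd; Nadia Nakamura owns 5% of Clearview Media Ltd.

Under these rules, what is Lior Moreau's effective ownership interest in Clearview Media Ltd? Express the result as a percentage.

Chain via Vantage Partners LP (R1): 37% × 44% = 16.28% of Clearview Media Ltd.
Chain via Fairlane Capital LLC (R1): 61% × 46% = 28.06% of Clearview Media Ltd.
Aggregating (R2): 16.28% + 28.06% = 44.34%.

44.34%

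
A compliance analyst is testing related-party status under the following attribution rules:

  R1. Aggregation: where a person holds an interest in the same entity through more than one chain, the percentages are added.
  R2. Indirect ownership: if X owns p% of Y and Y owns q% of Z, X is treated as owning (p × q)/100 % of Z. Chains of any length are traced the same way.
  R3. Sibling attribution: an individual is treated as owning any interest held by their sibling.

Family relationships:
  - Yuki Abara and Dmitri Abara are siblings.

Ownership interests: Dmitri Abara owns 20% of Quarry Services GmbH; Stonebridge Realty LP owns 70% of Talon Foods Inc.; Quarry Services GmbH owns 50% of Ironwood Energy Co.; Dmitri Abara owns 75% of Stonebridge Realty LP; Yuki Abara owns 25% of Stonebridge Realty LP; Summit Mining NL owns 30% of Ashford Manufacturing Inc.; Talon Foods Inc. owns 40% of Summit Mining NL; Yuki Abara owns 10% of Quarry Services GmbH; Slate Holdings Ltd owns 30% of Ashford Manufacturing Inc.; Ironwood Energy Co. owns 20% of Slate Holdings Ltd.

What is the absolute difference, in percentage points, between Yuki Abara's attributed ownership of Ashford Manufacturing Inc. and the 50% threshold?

By sibling attribution (R3), Yuki Abara is treated as also owning Dmitri Abara's interest in Stonebridge Realty LP, giving 25% + 75% = 100%.
By sibling attribution (R3), Yuki Abara is treated as also owning Dmitri Abara's interest in Quarry Services GmbH, giving 10% + 20% = 30%.
Chain via Stonebridge Realty LP → Talon Foods Inc. → Summit Mining NL (R2): 100% × 70% × 40% × 30% = 8.4% of Ashford Manufacturing Inc.
Chain via Quarry Services GmbH → Ironwood Energy Co. → Slate Holdings Ltd (R2): 30% × 50% × 20% × 30% = 0.9% of Ashford Manufacturing Inc.
Aggregating (R1): 8.4% + 0.9% = 9.3%.
9.3% falls short of the 50% threshold by 40.7 percentage points.

40.7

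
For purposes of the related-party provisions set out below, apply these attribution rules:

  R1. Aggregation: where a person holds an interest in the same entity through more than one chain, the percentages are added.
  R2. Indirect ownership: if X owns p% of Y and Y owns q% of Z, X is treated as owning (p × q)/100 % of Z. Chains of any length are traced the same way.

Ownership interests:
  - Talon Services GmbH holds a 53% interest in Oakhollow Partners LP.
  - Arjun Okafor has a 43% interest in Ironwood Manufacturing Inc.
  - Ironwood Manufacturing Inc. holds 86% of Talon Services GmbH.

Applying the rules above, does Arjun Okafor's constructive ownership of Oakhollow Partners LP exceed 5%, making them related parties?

Chain via Ironwood Manufacturing Inc. → Talon Services GmbH (R2): 43% × 86% × 53% = 19.5994% of Oakhollow Partners LP.
19.5994% exceeds the 5% threshold, so Arjun is a related party to Oakhollow Partners LP.

Yes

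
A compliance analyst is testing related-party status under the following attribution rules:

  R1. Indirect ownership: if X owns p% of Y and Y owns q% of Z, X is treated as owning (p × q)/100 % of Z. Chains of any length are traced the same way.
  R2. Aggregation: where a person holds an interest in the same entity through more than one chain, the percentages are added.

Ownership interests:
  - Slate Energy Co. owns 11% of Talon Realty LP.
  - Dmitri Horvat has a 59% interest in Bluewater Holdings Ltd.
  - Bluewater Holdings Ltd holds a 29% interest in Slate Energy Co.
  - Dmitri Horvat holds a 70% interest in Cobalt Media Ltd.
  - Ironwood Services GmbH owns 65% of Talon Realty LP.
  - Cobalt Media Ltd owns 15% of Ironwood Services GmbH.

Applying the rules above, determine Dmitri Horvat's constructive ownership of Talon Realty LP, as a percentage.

8.7071%

Chain via Cobalt Media Ltd → Ironwood Services GmbH (R1): 70% × 15% × 65% = 6.825% of Talon Realty LP.
Chain via Bluewater Holdings Ltd → Slate Energy Co. (R1): 59% × 29% × 11% = 1.8821% of Talon Realty LP.
Aggregating (R2): 6.825% + 1.8821% = 8.7071%.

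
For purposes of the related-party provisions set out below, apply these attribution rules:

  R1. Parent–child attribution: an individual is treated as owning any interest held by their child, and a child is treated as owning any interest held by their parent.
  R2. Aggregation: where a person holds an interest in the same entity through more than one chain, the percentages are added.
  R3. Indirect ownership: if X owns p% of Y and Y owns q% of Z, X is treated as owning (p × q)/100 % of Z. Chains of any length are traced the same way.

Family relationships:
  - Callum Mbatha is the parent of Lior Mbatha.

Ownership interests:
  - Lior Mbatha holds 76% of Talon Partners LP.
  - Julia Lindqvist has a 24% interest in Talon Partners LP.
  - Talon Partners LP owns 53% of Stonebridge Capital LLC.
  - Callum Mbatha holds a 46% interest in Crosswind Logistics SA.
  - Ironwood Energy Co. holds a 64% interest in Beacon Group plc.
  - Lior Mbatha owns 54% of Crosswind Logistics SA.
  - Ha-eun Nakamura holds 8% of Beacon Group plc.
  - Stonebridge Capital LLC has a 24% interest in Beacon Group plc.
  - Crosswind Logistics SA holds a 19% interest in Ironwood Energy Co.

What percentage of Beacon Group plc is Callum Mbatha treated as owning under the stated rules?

By parent–child attribution (R1), Callum Mbatha is treated as also owning Lior Mbatha's interest in Crosswind Logistics SA, giving 46% + 54% = 100%.
By parent–child attribution (R1), Callum Mbatha is treated as owning Lior Mbatha's 76% interest in Talon Partners LP.
Chain via Crosswind Logistics SA → Ironwood Energy Co. (R3): 100% × 19% × 64% = 12.16% of Beacon Group plc.
Chain via Talon Partners LP → Stonebridge Capital LLC (R3): 76% × 53% × 24% = 9.6672% of Beacon Group plc.
Aggregating (R2): 12.16% + 9.6672% = 21.8272%.

21.8272%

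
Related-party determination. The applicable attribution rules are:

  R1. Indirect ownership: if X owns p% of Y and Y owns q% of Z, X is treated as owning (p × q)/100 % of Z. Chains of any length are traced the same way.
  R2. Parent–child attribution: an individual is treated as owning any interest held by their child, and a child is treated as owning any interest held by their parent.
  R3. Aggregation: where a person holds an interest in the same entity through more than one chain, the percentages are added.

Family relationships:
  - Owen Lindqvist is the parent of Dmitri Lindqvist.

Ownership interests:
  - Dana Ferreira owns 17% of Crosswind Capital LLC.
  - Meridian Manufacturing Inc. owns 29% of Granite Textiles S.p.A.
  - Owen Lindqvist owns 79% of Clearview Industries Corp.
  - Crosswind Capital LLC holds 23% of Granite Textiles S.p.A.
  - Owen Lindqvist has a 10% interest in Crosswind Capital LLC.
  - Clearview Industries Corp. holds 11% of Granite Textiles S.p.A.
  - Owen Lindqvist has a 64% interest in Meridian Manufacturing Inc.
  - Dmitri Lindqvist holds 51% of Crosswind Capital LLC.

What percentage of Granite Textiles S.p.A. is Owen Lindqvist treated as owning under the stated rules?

By parent–child attribution (R2), Owen Lindqvist is treated as also owning Dmitri Lindqvist's interest in Crosswind Capital LLC, giving 10% + 51% = 61%.
Chain via Crosswind Capital LLC (R1): 61% × 23% = 14.03% of Granite Textiles S.p.A.
Chain via Meridian Manufacturing Inc. (R1): 64% × 29% = 18.56% of Granite Textiles S.p.A.
Chain via Clearview Industries Corp. (R1): 79% × 11% = 8.69% of Granite Textiles S.p.A.
Aggregating (R3): 14.03% + 18.56% + 8.69% = 41.28%.

41.28%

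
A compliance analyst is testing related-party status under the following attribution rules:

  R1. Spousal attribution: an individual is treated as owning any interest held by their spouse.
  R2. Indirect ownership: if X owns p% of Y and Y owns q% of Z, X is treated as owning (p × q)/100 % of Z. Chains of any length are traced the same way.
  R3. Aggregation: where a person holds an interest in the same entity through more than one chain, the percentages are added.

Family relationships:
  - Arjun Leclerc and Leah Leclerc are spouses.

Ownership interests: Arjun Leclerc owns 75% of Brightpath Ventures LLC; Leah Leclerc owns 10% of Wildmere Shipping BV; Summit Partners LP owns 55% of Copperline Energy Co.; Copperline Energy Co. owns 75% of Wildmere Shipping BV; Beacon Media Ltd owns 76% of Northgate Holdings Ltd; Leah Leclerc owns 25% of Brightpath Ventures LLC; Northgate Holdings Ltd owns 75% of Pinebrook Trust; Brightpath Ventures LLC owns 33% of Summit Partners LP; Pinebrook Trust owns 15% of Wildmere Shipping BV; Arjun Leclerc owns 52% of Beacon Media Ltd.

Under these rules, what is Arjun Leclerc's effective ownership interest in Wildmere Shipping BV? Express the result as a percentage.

By spousal attribution (R1), Arjun Leclerc is treated as also owning Leah Leclerc's interest in Brightpath Ventures LLC, giving 75% + 25% = 100%.
By spousal attribution (R1), Arjun Leclerc is treated as owning Leah Leclerc's 10% interest in Wildmere Shipping BV.
Chain via Beacon Media Ltd → Northgate Holdings Ltd → Pinebrook Trust (R2): 52% × 76% × 75% × 15% = 4.446% of Wildmere Shipping BV.
Chain via Brightpath Ventures LLC → Summit Partners LP → Copperline Energy Co. (R2): 100% × 33% × 55% × 75% = 13.6125% of Wildmere Shipping BV.
Direct interest in Wildmere Shipping BV: 10%.
Aggregating (R3): 4.446% + 13.6125% + 10% = 28.0585%.

28.0585%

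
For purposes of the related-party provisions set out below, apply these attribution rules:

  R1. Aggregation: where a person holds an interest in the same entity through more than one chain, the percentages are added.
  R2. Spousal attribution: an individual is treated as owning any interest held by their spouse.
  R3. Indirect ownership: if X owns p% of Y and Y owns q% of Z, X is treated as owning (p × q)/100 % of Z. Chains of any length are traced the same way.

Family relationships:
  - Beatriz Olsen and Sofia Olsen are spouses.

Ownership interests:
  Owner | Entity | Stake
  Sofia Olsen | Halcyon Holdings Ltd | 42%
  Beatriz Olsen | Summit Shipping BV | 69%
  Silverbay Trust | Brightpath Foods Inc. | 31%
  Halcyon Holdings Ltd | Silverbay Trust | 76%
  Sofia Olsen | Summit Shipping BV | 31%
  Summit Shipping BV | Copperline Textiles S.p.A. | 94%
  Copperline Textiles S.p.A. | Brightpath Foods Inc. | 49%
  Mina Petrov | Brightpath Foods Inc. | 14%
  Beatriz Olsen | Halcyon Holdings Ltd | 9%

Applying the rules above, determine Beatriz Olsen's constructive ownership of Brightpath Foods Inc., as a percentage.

58.0756%

By spousal attribution (R2), Beatriz Olsen is treated as also owning Sofia Olsen's interest in Halcyon Holdings Ltd, giving 9% + 42% = 51%.
By spousal attribution (R2), Beatriz Olsen is treated as also owning Sofia Olsen's interest in Summit Shipping BV, giving 69% + 31% = 100%.
Chain via Halcyon Holdings Ltd → Silverbay Trust (R3): 51% × 76% × 31% = 12.0156% of Brightpath Foods Inc.
Chain via Summit Shipping BV → Copperline Textiles S.p.A. (R3): 100% × 94% × 49% = 46.06% of Brightpath Foods Inc.
Aggregating (R1): 12.0156% + 46.06% = 58.0756%.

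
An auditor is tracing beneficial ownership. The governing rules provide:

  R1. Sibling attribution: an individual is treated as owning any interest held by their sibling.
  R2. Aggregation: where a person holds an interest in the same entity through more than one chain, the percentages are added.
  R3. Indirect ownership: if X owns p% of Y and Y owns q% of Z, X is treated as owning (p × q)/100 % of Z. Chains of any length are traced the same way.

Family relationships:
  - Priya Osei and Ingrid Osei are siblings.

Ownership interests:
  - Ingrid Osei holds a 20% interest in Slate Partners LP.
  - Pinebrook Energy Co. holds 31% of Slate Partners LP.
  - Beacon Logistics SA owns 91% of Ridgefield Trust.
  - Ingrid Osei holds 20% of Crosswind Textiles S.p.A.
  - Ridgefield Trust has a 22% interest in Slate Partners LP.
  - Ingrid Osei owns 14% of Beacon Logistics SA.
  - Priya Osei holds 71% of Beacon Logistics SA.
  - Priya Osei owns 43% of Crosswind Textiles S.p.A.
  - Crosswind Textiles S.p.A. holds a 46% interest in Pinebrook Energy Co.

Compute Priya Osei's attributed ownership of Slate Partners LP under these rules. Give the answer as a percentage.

By sibling attribution (R1), Priya Osei is treated as also owning Ingrid Osei's interest in Beacon Logistics SA, giving 71% + 14% = 85%.
By sibling attribution (R1), Priya Osei is treated as also owning Ingrid Osei's interest in Crosswind Textiles S.p.A, giving 43% + 20% = 63%.
By sibling attribution (R1), Priya Osei is treated as owning Ingrid Osei's 20% interest in Slate Partners LP.
Chain via Beacon Logistics SA → Ridgefield Trust (R3): 85% × 91% × 22% = 17.017% of Slate Partners LP.
Chain via Crosswind Textiles S.p.A. → Pinebrook Energy Co. (R3): 63% × 46% × 31% = 8.9838% of Slate Partners LP.
Direct interest in Slate Partners LP: 20%.
Aggregating (R2): 17.017% + 8.9838% + 20% = 46.0008%.

46.0008%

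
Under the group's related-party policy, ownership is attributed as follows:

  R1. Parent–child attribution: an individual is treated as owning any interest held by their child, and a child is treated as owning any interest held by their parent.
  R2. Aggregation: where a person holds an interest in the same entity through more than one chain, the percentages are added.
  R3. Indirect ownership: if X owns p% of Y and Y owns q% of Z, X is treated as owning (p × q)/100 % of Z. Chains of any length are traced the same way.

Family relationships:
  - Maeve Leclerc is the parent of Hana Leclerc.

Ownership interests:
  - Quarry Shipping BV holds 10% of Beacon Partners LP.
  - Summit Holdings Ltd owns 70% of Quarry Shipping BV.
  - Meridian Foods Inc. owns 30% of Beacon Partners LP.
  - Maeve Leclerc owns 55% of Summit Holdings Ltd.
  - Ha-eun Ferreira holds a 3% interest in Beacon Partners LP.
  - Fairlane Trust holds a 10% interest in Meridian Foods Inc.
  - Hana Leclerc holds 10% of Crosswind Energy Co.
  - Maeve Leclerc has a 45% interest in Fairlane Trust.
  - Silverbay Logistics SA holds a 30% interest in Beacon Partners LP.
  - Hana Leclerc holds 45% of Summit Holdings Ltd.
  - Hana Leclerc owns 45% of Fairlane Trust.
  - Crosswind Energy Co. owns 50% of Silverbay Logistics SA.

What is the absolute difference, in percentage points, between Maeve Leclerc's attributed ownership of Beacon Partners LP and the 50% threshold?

By parent–child attribution (R1), Maeve Leclerc is treated as also owning Hana Leclerc's interest in Fairlane Trust, giving 45% + 45% = 90%.
By parent–child attribution (R1), Maeve Leclerc is treated as also owning Hana Leclerc's interest in Summit Holdings Ltd, giving 55% + 45% = 100%.
By parent–child attribution (R1), Maeve Leclerc is treated as owning Hana Leclerc's 10% interest in Crosswind Energy Co.
Chain via Fairlane Trust → Meridian Foods Inc. (R3): 90% × 10% × 30% = 2.7% of Beacon Partners LP.
Chain via Summit Holdings Ltd → Quarry Shipping BV (R3): 100% × 70% × 10% = 7% of Beacon Partners LP.
Chain via Crosswind Energy Co. → Silverbay Logistics SA (R3): 10% × 50% × 30% = 1.5% of Beacon Partners LP.
Aggregating (R2): 2.7% + 7% + 1.5% = 11.2%.
11.2% falls short of the 50% threshold by 38.8 percentage points.

38.8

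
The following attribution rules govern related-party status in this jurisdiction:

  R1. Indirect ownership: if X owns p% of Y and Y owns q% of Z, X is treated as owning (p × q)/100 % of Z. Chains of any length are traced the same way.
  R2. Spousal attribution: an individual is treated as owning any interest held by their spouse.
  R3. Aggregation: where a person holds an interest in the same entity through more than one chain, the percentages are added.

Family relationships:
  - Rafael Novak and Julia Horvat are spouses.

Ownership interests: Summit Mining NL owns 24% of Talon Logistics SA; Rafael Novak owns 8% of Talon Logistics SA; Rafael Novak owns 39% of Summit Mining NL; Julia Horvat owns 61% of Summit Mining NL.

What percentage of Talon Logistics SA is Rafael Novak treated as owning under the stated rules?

By spousal attribution (R2), Rafael Novak is treated as also owning Julia Horvat's interest in Summit Mining NL, giving 39% + 61% = 100%.
Chain via Summit Mining NL (R1): 100% × 24% = 24% of Talon Logistics SA.
Direct interest in Talon Logistics SA: 8%.
Aggregating (R3): 24% + 8% = 32%.

32%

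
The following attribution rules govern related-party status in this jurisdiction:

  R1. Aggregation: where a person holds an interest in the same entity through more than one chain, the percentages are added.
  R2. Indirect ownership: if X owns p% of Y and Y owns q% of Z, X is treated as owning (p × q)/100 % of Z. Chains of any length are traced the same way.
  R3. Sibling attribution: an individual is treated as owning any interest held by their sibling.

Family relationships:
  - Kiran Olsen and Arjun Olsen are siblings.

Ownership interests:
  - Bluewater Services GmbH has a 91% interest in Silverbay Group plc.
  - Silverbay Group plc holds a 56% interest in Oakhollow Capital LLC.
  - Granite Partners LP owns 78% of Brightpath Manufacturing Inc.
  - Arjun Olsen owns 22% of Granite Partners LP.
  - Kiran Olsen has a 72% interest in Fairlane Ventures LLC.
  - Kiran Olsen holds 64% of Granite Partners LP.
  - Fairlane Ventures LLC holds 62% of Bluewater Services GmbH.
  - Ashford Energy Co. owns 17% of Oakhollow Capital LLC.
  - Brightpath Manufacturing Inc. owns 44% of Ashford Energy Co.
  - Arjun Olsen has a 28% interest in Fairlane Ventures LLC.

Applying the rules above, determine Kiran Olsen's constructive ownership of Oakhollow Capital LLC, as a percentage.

36.612784%

By sibling attribution (R3), Kiran Olsen is treated as also owning Arjun Olsen's interest in Fairlane Ventures LLC, giving 72% + 28% = 100%.
By sibling attribution (R3), Kiran Olsen is treated as also owning Arjun Olsen's interest in Granite Partners LP, giving 64% + 22% = 86%.
Chain via Fairlane Ventures LLC → Bluewater Services GmbH → Silverbay Group plc (R2): 100% × 62% × 91% × 56% = 31.5952% of Oakhollow Capital LLC.
Chain via Granite Partners LP → Brightpath Manufacturing Inc. → Ashford Energy Co. (R2): 86% × 78% × 44% × 17% = 5.017584% of Oakhollow Capital LLC.
Aggregating (R1): 31.5952% + 5.017584% = 36.612784%.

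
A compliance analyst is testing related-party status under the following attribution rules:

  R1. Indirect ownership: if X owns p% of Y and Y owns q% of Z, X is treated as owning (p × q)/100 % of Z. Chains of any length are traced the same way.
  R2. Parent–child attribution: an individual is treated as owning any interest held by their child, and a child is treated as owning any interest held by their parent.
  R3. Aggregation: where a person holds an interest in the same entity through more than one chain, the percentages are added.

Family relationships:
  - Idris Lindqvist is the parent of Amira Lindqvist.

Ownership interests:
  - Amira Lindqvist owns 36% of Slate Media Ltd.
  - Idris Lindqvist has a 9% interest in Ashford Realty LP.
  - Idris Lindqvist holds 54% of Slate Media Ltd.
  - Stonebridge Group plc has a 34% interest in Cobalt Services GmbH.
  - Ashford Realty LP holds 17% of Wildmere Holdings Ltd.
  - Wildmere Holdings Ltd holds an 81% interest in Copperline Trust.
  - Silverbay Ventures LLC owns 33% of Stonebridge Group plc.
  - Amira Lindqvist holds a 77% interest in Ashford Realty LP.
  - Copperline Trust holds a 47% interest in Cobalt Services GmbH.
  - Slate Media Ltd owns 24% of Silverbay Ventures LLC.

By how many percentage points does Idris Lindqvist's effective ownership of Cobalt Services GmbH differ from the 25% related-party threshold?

By parent–child attribution (R2), Idris Lindqvist is treated as also owning Amira Lindqvist's interest in Ashford Realty LP, giving 9% + 77% = 86%.
By parent–child attribution (R2), Idris Lindqvist is treated as also owning Amira Lindqvist's interest in Slate Media Ltd, giving 54% + 36% = 90%.
Chain via Ashford Realty LP → Wildmere Holdings Ltd → Copperline Trust (R1): 86% × 17% × 81% × 47% = 5.565834% of Cobalt Services GmbH.
Chain via Slate Media Ltd → Silverbay Ventures LLC → Stonebridge Group plc (R1): 90% × 24% × 33% × 34% = 2.42352% of Cobalt Services GmbH.
Aggregating (R3): 5.565834% + 2.42352% = 7.989354%.
7.989354% falls short of the 25% threshold by 17.010646 percentage points.

17.010646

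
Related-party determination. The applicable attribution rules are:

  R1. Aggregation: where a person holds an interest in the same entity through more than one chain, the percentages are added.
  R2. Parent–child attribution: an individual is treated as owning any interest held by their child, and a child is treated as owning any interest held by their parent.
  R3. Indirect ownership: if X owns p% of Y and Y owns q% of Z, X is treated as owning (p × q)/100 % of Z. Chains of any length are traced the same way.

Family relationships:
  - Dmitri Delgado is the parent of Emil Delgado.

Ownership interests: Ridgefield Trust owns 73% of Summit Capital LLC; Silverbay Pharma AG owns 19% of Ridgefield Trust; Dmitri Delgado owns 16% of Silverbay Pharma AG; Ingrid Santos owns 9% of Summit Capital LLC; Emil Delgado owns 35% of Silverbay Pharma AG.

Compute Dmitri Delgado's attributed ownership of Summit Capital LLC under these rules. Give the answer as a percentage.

By parent–child attribution (R2), Dmitri Delgado is treated as also owning Emil Delgado's interest in Silverbay Pharma AG, giving 16% + 35% = 51%.
Chain via Silverbay Pharma AG → Ridgefield Trust (R3): 51% × 19% × 73% = 7.0737% of Summit Capital LLC.

7.0737%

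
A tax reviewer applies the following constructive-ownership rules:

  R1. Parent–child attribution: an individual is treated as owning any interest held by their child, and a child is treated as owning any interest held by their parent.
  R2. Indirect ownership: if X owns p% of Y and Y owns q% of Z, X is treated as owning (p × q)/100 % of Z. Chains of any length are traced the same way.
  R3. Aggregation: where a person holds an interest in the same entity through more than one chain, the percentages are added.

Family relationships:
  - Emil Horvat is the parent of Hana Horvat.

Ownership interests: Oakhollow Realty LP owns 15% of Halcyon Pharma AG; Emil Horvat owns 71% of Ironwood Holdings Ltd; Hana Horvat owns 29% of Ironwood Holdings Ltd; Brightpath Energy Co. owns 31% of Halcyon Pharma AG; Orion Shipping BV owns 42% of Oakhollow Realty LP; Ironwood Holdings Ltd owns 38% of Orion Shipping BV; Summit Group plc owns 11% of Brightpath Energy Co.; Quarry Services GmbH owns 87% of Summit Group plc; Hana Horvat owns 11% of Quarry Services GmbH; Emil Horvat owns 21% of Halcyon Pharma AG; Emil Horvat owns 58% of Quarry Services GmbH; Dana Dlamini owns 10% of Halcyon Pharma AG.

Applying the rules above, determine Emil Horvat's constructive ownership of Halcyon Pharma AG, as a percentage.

25.441023%

By parent–child attribution (R1), Emil Horvat is treated as also owning Hana Horvat's interest in Quarry Services GmbH, giving 58% + 11% = 69%.
By parent–child attribution (R1), Emil Horvat is treated as also owning Hana Horvat's interest in Ironwood Holdings Ltd, giving 71% + 29% = 100%.
Chain via Quarry Services GmbH → Summit Group plc → Brightpath Energy Co. (R2): 69% × 87% × 11% × 31% = 2.047023% of Halcyon Pharma AG.
Chain via Ironwood Holdings Ltd → Orion Shipping BV → Oakhollow Realty LP (R2): 100% × 38% × 42% × 15% = 2.394% of Halcyon Pharma AG.
Direct interest in Halcyon Pharma AG: 21%.
Aggregating (R3): 2.047023% + 2.394% + 21% = 25.441023%.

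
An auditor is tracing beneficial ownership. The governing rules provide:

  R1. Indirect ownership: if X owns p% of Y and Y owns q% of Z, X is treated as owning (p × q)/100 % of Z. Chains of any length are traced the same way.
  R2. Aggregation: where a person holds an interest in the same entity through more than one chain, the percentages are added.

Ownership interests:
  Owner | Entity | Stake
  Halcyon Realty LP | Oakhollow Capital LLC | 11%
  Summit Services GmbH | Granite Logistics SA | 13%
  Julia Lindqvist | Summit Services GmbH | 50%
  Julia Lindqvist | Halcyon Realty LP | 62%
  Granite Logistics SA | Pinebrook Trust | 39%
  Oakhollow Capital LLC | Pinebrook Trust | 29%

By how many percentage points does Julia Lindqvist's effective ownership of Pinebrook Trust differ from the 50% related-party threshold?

Chain via Summit Services GmbH → Granite Logistics SA (R1): 50% × 13% × 39% = 2.535% of Pinebrook Trust.
Chain via Halcyon Realty LP → Oakhollow Capital LLC (R1): 62% × 11% × 29% = 1.9778% of Pinebrook Trust.
Aggregating (R2): 2.535% + 1.9778% = 4.5128%.
4.5128% falls short of the 50% threshold by 45.4872 percentage points.

45.4872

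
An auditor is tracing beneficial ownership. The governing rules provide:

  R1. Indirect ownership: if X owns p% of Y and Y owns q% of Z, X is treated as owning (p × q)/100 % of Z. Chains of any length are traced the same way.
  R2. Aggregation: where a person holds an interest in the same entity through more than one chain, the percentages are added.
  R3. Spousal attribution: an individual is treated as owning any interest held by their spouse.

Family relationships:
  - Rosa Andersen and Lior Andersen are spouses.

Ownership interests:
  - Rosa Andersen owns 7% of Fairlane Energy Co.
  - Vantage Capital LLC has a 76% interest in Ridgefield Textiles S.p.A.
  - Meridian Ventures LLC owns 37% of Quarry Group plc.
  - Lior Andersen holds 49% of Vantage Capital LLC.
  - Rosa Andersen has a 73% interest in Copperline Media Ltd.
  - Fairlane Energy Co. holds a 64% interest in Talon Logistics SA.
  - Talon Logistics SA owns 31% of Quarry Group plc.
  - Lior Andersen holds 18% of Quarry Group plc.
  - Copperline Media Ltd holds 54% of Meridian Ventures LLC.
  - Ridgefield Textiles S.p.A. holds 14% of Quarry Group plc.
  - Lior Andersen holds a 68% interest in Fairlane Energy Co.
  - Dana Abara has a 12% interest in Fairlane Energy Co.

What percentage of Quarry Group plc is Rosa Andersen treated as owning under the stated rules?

52.679%

By spousal attribution (R3), Rosa Andersen is treated as also owning Lior Andersen's interest in Fairlane Energy Co, giving 7% + 68% = 75%.
By spousal attribution (R3), Rosa Andersen is treated as owning Lior Andersen's 49% interest in Vantage Capital LLC.
By spousal attribution (R3), Rosa Andersen is treated as owning Lior Andersen's 18% interest in Quarry Group plc.
Chain via Fairlane Energy Co. → Talon Logistics SA (R1): 75% × 64% × 31% = 14.88% of Quarry Group plc.
Chain via Copperline Media Ltd → Meridian Ventures LLC (R1): 73% × 54% × 37% = 14.5854% of Quarry Group plc.
Chain via Vantage Capital LLC → Ridgefield Textiles S.p.A. (R1): 49% × 76% × 14% = 5.2136% of Quarry Group plc.
Direct interest in Quarry Group plc: 18%.
Aggregating (R2): 14.88% + 14.5854% + 5.2136% + 18% = 52.679%.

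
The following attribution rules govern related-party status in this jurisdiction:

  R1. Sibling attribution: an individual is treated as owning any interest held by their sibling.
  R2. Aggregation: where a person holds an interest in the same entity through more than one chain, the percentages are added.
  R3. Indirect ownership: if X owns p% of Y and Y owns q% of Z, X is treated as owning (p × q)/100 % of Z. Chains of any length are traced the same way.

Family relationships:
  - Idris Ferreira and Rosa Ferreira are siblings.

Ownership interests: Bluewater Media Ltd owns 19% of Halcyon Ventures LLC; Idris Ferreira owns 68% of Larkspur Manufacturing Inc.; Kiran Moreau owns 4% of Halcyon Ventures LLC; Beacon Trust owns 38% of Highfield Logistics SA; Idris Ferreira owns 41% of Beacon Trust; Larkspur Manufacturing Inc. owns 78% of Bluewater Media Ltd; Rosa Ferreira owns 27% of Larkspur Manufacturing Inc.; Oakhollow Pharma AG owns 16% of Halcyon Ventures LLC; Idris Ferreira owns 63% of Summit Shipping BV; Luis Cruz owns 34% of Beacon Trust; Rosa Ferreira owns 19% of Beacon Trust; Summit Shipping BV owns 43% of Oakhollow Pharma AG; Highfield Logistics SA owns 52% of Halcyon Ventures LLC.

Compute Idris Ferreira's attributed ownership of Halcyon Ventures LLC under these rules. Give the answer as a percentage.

By sibling attribution (R1), Idris Ferreira is treated as also owning Rosa Ferreira's interest in Larkspur Manufacturing Inc, giving 68% + 27% = 95%.
By sibling attribution (R1), Idris Ferreira is treated as also owning Rosa Ferreira's interest in Beacon Trust, giving 41% + 19% = 60%.
Chain via Larkspur Manufacturing Inc. → Bluewater Media Ltd (R3): 95% × 78% × 19% = 14.079% of Halcyon Ventures LLC.
Chain via Summit Shipping BV → Oakhollow Pharma AG (R3): 63% × 43% × 16% = 4.3344% of Halcyon Ventures LLC.
Chain via Beacon Trust → Highfield Logistics SA (R3): 60% × 38% × 52% = 11.856% of Halcyon Ventures LLC.
Aggregating (R2): 14.079% + 4.3344% + 11.856% = 30.2694%.

30.2694%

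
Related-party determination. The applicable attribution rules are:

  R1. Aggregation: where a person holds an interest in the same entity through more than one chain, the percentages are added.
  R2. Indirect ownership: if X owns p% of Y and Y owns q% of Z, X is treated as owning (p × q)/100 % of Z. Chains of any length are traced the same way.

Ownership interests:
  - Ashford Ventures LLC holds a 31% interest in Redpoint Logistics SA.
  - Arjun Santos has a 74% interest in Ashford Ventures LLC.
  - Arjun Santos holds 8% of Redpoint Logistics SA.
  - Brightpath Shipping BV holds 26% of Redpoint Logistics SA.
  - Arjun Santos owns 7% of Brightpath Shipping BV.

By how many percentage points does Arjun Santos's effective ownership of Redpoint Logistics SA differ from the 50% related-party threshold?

17.24

Chain via Ashford Ventures LLC (R2): 74% × 31% = 22.94% of Redpoint Logistics SA.
Chain via Brightpath Shipping BV (R2): 7% × 26% = 1.82% of Redpoint Logistics SA.
Direct interest in Redpoint Logistics SA: 8%.
Aggregating (R1): 22.94% + 1.82% + 8% = 32.76%.
32.76% falls short of the 50% threshold by 17.24 percentage points.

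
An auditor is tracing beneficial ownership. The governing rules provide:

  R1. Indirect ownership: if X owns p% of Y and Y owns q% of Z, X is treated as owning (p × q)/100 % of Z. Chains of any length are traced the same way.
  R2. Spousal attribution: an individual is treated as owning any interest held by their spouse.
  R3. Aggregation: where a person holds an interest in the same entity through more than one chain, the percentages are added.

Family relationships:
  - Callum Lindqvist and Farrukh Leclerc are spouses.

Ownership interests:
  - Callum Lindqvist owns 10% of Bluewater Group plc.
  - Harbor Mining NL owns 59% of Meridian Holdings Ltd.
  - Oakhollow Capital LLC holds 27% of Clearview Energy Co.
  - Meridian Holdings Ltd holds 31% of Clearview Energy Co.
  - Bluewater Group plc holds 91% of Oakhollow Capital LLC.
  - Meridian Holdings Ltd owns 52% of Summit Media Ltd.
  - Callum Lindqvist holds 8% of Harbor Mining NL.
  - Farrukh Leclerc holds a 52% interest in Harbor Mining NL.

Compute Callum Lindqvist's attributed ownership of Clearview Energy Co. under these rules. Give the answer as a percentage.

13.431%

By spousal attribution (R2), Callum Lindqvist is treated as also owning Farrukh Leclerc's interest in Harbor Mining NL, giving 8% + 52% = 60%.
Chain via Bluewater Group plc → Oakhollow Capital LLC (R1): 10% × 91% × 27% = 2.457% of Clearview Energy Co.
Chain via Harbor Mining NL → Meridian Holdings Ltd (R1): 60% × 59% × 31% = 10.974% of Clearview Energy Co.
Aggregating (R3): 2.457% + 10.974% = 13.431%.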